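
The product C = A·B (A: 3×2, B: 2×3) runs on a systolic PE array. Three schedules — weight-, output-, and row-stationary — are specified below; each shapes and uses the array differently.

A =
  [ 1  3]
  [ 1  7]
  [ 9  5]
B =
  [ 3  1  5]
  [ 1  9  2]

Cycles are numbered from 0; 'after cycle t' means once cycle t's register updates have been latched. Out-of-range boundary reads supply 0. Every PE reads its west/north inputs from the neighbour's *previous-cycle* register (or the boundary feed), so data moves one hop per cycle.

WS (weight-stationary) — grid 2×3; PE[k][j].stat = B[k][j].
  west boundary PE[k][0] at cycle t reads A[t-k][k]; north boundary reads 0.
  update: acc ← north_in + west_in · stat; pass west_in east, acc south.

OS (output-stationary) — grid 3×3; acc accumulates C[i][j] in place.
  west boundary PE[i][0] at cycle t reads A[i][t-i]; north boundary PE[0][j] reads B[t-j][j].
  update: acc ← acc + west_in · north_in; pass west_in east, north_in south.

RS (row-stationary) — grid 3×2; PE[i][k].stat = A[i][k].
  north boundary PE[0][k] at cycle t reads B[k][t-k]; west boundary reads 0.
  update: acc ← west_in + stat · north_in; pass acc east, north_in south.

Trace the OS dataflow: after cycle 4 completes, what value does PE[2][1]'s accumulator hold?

PE[2][1].acc = 54

OS on a 3×3 grid — tracing PE[2][1] and its feeders:
  step 0 · PE1,1: acc=0; fwd→0 fwd↓0
  step 0 · PE2,0: acc=0; fwd→0 fwd↓0
  step 0 · PE2,1: acc=0; fwd→0 fwd↓0
  step 1 · PE1,1: acc=0; fwd→0 fwd↓0
  step 1 · PE2,0: acc=0; fwd→0 fwd↓0
  step 1 · PE2,1: acc=0; fwd→0 fwd↓0
  step 2 · PE1,1: acc=1; fwd→1 fwd↓1
  step 2 · PE2,0: acc=27; fwd→9 fwd↓3
  step 2 · PE2,1: acc=0; fwd→0 fwd↓0
  step 3 · PE1,1: acc=64; fwd→7 fwd↓9
  step 3 · PE2,0: acc=32; fwd→5 fwd↓1
  step 3 · PE2,1: acc=9; fwd→9 fwd↓1
  step 4 · PE1,1: acc=64; fwd→0 fwd↓0
  step 4 · PE2,0: acc=32; fwd→0 fwd↓0
  step 4 · PE2,1: acc=54; fwd→5 fwd↓9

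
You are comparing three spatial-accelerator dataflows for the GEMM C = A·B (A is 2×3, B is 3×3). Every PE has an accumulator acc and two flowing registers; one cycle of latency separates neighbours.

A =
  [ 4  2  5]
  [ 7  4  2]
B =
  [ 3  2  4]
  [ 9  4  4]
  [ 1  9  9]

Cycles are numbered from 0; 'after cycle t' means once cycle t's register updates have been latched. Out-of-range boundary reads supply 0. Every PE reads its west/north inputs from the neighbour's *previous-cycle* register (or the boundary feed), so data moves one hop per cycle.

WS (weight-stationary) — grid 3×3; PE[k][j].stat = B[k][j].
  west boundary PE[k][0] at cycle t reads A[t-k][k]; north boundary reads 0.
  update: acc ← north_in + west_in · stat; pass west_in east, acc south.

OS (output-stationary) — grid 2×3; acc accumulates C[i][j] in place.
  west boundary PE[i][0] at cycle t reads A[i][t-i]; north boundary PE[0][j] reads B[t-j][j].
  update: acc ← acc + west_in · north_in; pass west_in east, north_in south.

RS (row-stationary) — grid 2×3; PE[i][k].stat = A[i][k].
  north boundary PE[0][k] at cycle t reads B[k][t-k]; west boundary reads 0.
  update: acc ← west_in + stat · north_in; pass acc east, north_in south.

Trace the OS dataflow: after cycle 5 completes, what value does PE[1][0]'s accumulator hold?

PE[1][0].acc = 59

Tracing OS — 2×3 array, target PE[1][0]:
  @0  [0,0]  acc 12  |  →4  ↓3
  @0  [1,0]  acc 0  |  →0  ↓0
  @1  [0,0]  acc 30  |  →2  ↓9
  @1  [1,0]  acc 21  |  →7  ↓3
  @2  [0,0]  acc 35  |  →5  ↓1
  @2  [1,0]  acc 57  |  →4  ↓9
  @3  [0,0]  acc 35  |  →0  ↓0
  @3  [1,0]  acc 59  |  →2  ↓1
  @4  [0,0]  acc 35  |  →0  ↓0
  @4  [1,0]  acc 59  |  →0  ↓0
  @5  [0,0]  acc 35  |  →0  ↓0
  @5  [1,0]  acc 59  |  →0  ↓0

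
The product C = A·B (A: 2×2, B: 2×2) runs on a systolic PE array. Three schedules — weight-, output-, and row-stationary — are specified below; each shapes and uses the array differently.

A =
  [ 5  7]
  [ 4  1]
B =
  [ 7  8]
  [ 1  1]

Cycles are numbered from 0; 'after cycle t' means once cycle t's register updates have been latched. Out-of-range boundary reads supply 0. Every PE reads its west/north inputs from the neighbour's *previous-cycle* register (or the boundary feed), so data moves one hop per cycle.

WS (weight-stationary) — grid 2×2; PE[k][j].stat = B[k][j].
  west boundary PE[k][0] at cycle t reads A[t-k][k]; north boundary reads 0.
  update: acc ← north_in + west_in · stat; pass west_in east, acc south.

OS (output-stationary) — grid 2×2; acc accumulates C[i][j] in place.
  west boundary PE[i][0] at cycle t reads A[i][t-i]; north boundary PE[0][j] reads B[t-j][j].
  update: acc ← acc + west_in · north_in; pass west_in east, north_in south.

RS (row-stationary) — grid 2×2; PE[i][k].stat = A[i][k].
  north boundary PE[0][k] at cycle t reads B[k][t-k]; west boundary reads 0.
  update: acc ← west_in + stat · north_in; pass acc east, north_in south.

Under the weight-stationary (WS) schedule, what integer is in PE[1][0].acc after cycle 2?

PE[1][0].acc = 29

Tracing WS — 2×2 array, target PE[1][0]:
  step 0 · PE0,0: acc=35; fwd→5 fwd↓35
  step 0 · PE1,0: acc=0; fwd→0 fwd↓0
  step 1 · PE0,0: acc=28; fwd→4 fwd↓28
  step 1 · PE1,0: acc=42; fwd→7 fwd↓42
  step 2 · PE0,0: acc=0; fwd→0 fwd↓0
  step 2 · PE1,0: acc=29; fwd→1 fwd↓29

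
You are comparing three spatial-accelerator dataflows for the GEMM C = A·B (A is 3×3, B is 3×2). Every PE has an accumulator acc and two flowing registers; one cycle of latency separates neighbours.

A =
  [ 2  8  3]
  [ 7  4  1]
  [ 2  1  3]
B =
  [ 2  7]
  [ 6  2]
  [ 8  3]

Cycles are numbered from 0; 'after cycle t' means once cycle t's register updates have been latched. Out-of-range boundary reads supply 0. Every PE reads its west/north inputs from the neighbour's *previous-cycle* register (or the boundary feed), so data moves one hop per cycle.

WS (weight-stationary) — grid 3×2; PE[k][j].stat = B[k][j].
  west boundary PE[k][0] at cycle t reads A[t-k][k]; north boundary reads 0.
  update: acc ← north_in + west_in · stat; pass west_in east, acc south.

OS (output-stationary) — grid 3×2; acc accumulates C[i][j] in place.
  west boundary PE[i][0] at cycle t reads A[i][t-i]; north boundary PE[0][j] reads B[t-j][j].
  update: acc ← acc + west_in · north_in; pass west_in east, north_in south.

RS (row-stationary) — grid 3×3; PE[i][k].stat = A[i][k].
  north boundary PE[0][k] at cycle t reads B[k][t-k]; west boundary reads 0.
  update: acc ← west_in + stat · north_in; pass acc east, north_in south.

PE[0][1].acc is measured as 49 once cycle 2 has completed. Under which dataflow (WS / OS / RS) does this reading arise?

dataflow = WS

WS (3×2 grid), PE[0][1]:
  c0 r0c1: 0 / 0 / 0
  c1 r0c1: 14 / 2 / 14
  c2 r0c1: 49 / 7 / 49
OS (3×2 grid), PE[0][1]:
  c0 r0c1: 0 / 0 / 0
  c1 r0c1: 14 / 2 / 7
  c2 r0c1: 30 / 8 / 2
RS (3×3 grid), PE[0][1]:
  c0 r0c1: 0 / 0 / 0
  c1 r0c1: 52 / 52 / 6
  c2 r0c1: 30 / 30 / 2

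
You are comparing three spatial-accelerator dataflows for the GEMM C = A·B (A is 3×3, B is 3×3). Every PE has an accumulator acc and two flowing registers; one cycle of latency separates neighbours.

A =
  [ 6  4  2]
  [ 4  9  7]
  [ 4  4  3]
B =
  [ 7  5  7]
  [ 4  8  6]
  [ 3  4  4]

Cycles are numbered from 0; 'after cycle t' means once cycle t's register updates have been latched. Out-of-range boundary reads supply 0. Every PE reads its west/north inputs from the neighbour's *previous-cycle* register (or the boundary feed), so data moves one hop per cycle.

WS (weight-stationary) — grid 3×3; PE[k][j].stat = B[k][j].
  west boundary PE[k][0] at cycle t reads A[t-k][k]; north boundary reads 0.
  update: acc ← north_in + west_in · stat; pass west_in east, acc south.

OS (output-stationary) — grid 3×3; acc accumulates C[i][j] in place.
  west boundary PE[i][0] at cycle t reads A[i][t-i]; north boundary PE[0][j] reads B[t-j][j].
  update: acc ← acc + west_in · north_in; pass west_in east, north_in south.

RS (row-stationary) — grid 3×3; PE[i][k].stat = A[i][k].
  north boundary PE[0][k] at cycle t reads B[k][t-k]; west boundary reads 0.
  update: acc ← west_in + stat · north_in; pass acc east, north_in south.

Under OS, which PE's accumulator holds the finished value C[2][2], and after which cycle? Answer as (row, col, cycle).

OS: C[2][2] accumulates in PE[2][2]:
  cycle 0: PE[2][2] → acc 0, east 0, south 0
  cycle 1: PE[2][2] → acc 0, east 0, south 0
  cycle 2: PE[2][2] → acc 0, east 0, south 0
  cycle 3: PE[2][2] → acc 0, east 0, south 0
  cycle 4: PE[2][2] → acc 28, east 4, south 7
  cycle 5: PE[2][2] → acc 52, east 4, south 6
  cycle 6: PE[2][2] → acc 64, east 3, south 4

(row, col, cycle) = (2, 2, 6)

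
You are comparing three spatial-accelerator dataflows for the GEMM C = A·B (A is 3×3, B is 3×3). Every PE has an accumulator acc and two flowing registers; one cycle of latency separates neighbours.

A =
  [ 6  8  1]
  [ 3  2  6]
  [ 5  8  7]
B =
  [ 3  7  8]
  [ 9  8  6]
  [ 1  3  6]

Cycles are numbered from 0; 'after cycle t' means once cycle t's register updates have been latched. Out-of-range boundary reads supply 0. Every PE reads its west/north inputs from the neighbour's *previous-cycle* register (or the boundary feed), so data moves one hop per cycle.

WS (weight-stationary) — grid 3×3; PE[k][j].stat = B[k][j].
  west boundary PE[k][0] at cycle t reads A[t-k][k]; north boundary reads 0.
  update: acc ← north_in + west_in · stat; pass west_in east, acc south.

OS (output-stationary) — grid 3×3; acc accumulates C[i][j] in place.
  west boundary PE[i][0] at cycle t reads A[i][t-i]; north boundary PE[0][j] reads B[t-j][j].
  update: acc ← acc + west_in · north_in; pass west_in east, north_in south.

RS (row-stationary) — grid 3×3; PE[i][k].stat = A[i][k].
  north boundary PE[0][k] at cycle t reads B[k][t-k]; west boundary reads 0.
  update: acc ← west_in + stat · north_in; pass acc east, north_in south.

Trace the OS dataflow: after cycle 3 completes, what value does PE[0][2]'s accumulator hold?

PE[0][2].acc = 96

OS on a 3×3 grid — tracing PE[0][2] and its feeders:
  cycle 0: PE[0][1] → acc 0, east 0, south 0
  cycle 0: PE[0][2] → acc 0, east 0, south 0
  cycle 1: PE[0][1] → acc 42, east 6, south 7
  cycle 1: PE[0][2] → acc 0, east 0, south 0
  cycle 2: PE[0][1] → acc 106, east 8, south 8
  cycle 2: PE[0][2] → acc 48, east 6, south 8
  cycle 3: PE[0][1] → acc 109, east 1, south 3
  cycle 3: PE[0][2] → acc 96, east 8, south 6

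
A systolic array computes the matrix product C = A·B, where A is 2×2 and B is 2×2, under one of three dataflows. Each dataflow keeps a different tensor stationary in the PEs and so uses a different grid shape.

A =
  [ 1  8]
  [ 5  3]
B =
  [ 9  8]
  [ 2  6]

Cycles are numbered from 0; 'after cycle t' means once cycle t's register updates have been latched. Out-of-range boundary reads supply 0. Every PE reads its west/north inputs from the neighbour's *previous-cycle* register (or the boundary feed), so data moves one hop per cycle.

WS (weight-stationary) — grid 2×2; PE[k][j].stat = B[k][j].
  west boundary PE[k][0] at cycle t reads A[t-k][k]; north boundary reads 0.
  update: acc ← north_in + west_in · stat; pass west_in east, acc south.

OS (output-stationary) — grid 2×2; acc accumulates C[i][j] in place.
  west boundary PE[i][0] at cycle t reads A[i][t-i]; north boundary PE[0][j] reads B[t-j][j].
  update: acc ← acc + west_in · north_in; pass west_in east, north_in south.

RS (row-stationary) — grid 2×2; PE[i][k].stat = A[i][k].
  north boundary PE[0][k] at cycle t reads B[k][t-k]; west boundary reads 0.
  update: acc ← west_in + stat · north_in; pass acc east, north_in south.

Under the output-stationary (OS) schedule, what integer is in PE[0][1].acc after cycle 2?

PE[0][1].acc = 56

OS on a 2×2 grid — tracing PE[0][1] and its feeders:
  c0 r0c0: 9 / 1 / 9
  c0 r0c1: 0 / 0 / 0
  c1 r0c0: 25 / 8 / 2
  c1 r0c1: 8 / 1 / 8
  c2 r0c0: 25 / 0 / 0
  c2 r0c1: 56 / 8 / 6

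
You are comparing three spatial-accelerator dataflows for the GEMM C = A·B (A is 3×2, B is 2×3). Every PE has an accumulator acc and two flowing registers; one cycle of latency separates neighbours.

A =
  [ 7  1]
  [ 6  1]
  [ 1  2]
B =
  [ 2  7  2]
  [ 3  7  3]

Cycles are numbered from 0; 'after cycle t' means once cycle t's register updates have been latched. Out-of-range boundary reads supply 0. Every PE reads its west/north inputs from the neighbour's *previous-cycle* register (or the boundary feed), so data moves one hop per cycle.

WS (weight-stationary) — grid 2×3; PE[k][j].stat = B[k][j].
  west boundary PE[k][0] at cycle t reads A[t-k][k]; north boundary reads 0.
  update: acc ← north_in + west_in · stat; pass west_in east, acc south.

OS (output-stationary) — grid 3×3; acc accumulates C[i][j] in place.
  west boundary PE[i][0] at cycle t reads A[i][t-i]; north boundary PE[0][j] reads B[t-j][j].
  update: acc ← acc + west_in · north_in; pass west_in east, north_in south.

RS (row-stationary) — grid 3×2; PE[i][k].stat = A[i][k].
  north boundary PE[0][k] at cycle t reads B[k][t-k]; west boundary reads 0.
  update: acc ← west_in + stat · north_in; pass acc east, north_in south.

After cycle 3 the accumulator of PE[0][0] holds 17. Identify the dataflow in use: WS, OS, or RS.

dataflow = OS

— WS: 2×3; PE[0][0] trace:
  step 0 · PE0,0: acc=14; fwd→7 fwd↓14
  step 1 · PE0,0: acc=12; fwd→6 fwd↓12
  step 2 · PE0,0: acc=2; fwd→1 fwd↓2
  step 3 · PE0,0: acc=0; fwd→0 fwd↓0
— OS: 3×3; PE[0][0] trace:
  step 0 · PE0,0: acc=14; fwd→7 fwd↓2
  step 1 · PE0,0: acc=17; fwd→1 fwd↓3
  step 2 · PE0,0: acc=17; fwd→0 fwd↓0
  step 3 · PE0,0: acc=17; fwd→0 fwd↓0
— RS: 3×2; PE[0][0] trace:
  step 0 · PE0,0: acc=14; fwd→14 fwd↓2
  step 1 · PE0,0: acc=49; fwd→49 fwd↓7
  step 2 · PE0,0: acc=14; fwd→14 fwd↓2
  step 3 · PE0,0: acc=0; fwd→0 fwd↓0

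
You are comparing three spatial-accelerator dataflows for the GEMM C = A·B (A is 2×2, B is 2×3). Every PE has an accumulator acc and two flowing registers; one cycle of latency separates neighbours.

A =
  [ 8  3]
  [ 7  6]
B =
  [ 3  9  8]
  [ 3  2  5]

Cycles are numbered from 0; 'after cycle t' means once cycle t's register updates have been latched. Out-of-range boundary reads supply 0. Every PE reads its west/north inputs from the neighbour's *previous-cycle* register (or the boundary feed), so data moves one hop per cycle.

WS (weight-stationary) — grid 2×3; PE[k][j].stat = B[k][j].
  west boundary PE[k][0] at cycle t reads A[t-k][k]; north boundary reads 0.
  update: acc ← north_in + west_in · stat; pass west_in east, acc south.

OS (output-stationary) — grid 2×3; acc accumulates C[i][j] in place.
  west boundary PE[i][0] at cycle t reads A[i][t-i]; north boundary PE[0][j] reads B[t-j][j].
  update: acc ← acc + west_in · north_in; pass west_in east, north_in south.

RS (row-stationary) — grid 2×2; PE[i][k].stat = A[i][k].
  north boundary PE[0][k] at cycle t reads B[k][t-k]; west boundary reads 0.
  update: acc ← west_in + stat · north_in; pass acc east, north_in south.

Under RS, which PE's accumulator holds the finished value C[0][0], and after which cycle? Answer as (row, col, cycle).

RS: C[0][0] accumulates in PE[0][1]:
  @0  [0,1]  acc 0  |  →0  ↓0
  @1  [0,1]  acc 33  |  →33  ↓3

(row, col, cycle) = (0, 1, 1)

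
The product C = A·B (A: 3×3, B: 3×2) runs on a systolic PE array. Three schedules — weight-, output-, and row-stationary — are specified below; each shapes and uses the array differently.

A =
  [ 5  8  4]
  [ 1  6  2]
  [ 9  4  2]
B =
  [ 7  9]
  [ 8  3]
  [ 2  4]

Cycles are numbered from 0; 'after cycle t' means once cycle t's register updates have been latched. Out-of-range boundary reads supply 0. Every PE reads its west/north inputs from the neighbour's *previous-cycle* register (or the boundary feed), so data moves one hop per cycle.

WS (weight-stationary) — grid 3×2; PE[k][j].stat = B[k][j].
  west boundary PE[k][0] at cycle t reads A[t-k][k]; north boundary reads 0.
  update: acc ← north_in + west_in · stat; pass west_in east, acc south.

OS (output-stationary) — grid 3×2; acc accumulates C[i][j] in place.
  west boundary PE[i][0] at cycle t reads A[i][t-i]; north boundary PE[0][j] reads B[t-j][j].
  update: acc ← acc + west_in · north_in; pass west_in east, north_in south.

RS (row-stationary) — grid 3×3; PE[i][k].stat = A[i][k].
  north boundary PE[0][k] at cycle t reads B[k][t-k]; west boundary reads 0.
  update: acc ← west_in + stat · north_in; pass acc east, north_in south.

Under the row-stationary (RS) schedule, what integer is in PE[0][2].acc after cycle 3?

Tracing RS — 3×3 array, target PE[0][2]:
  after 0 — PE[0][1] acc=0, pass-E 0, pass-S 0
  after 0 — PE[0][2] acc=0, pass-E 0, pass-S 0
  after 1 — PE[0][1] acc=99, pass-E 99, pass-S 8
  after 1 — PE[0][2] acc=0, pass-E 0, pass-S 0
  after 2 — PE[0][1] acc=69, pass-E 69, pass-S 3
  after 2 — PE[0][2] acc=107, pass-E 107, pass-S 2
  after 3 — PE[0][1] acc=0, pass-E 0, pass-S 0
  after 3 — PE[0][2] acc=85, pass-E 85, pass-S 4

PE[0][2].acc = 85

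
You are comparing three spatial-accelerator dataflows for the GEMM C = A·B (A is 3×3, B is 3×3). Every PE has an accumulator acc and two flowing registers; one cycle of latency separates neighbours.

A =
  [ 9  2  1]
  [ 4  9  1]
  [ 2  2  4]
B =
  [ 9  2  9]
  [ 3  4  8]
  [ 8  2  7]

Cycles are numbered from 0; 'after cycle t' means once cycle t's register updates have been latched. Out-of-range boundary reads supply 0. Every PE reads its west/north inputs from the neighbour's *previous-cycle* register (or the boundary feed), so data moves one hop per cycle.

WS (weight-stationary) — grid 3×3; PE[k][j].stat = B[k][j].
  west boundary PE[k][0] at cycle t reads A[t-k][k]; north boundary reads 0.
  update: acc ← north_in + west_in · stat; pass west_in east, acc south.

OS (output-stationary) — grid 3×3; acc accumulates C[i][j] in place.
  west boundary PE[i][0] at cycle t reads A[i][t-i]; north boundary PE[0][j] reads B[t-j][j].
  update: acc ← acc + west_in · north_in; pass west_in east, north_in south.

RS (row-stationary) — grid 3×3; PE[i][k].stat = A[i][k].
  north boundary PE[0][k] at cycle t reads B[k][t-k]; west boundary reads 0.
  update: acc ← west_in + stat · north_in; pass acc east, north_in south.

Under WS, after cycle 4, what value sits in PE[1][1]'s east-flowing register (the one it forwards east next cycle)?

register = 2

WS (3×3). Following PE[1][1] plus its west/north inputs:
  [0] (0,1) acc=0 (h:0 v:0)
  [0] (1,0) acc=0 (h:0 v:0)
  [0] (1,1) acc=0 (h:0 v:0)
  [1] (0,1) acc=18 (h:9 v:18)
  [1] (1,0) acc=87 (h:2 v:87)
  [1] (1,1) acc=0 (h:0 v:0)
  [2] (0,1) acc=8 (h:4 v:8)
  [2] (1,0) acc=63 (h:9 v:63)
  [2] (1,1) acc=26 (h:2 v:26)
  [3] (0,1) acc=4 (h:2 v:4)
  [3] (1,0) acc=24 (h:2 v:24)
  [3] (1,1) acc=44 (h:9 v:44)
  [4] (0,1) acc=0 (h:0 v:0)
  [4] (1,0) acc=0 (h:0 v:0)
  [4] (1,1) acc=12 (h:2 v:12)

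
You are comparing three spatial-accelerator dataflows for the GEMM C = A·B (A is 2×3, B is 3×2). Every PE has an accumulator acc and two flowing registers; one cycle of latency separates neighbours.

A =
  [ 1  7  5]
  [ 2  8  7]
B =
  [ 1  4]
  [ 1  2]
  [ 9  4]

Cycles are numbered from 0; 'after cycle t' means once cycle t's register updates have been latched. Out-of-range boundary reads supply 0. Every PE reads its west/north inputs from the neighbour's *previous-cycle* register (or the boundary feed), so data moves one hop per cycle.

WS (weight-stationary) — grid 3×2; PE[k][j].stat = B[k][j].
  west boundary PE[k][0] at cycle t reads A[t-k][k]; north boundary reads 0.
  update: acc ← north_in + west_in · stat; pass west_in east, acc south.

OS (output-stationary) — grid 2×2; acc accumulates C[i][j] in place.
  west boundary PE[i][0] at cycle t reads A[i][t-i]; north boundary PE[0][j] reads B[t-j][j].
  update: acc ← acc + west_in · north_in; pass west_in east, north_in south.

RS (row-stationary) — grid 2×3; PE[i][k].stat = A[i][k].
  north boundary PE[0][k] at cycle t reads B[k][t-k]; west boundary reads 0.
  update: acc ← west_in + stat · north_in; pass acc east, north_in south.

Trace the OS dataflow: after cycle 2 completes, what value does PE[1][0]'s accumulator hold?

OS (2×2). Following PE[1][0] plus its west/north inputs:
  [0] (0,0) acc=1 (h:1 v:1)
  [0] (1,0) acc=0 (h:0 v:0)
  [1] (0,0) acc=8 (h:7 v:1)
  [1] (1,0) acc=2 (h:2 v:1)
  [2] (0,0) acc=53 (h:5 v:9)
  [2] (1,0) acc=10 (h:8 v:1)

PE[1][0].acc = 10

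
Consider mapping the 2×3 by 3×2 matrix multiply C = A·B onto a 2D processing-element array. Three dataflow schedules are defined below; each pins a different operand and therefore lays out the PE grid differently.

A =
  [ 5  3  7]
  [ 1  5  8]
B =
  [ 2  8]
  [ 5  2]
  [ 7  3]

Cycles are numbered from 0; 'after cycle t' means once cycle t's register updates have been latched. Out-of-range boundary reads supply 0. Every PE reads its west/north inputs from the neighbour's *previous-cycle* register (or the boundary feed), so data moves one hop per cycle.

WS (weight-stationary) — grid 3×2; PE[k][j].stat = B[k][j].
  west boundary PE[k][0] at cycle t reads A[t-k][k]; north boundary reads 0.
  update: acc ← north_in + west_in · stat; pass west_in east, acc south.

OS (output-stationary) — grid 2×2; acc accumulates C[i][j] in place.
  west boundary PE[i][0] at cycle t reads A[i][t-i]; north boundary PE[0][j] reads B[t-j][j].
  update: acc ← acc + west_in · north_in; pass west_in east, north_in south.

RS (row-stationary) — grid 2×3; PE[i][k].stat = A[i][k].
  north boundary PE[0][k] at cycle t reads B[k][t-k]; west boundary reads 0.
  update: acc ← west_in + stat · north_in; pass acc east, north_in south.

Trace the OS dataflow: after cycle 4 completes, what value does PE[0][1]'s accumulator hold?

OS 2×2: PE[0][1] cycle-by-cycle (with neighbour feeds):
  @0  [0,0]  acc 10  |  →5  ↓2
  @0  [0,1]  acc 0  |  →0  ↓0
  @1  [0,0]  acc 25  |  →3  ↓5
  @1  [0,1]  acc 40  |  →5  ↓8
  @2  [0,0]  acc 74  |  →7  ↓7
  @2  [0,1]  acc 46  |  →3  ↓2
  @3  [0,0]  acc 74  |  →0  ↓0
  @3  [0,1]  acc 67  |  →7  ↓3
  @4  [0,0]  acc 74  |  →0  ↓0
  @4  [0,1]  acc 67  |  →0  ↓0

PE[0][1].acc = 67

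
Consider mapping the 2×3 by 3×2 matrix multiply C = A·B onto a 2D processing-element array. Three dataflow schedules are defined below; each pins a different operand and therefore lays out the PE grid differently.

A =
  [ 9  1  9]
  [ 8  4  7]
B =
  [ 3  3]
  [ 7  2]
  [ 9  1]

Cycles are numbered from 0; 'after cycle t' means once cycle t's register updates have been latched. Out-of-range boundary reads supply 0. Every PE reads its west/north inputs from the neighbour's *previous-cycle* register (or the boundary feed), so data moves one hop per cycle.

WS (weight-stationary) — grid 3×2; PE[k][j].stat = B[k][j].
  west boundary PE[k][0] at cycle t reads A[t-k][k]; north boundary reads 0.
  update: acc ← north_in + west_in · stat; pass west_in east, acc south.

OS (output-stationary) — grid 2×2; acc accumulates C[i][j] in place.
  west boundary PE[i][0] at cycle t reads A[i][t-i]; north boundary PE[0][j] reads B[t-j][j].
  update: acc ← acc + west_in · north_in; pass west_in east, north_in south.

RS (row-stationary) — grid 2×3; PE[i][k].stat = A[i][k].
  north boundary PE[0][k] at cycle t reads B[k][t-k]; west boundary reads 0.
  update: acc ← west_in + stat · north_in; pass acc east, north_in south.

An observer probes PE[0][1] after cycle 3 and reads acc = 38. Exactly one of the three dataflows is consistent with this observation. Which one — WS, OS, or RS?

dataflow = OS

— WS: 3×2; PE[0][1] trace:
  @0  [0,1]  acc 0  |  →0  ↓0
  @1  [0,1]  acc 27  |  →9  ↓27
  @2  [0,1]  acc 24  |  →8  ↓24
  @3  [0,1]  acc 0  |  →0  ↓0
— OS: 2×2; PE[0][1] trace:
  @0  [0,1]  acc 0  |  →0  ↓0
  @1  [0,1]  acc 27  |  →9  ↓3
  @2  [0,1]  acc 29  |  →1  ↓2
  @3  [0,1]  acc 38  |  →9  ↓1
— RS: 2×3; PE[0][1] trace:
  @0  [0,1]  acc 0  |  →0  ↓0
  @1  [0,1]  acc 34  |  →34  ↓7
  @2  [0,1]  acc 29  |  →29  ↓2
  @3  [0,1]  acc 0  |  →0  ↓0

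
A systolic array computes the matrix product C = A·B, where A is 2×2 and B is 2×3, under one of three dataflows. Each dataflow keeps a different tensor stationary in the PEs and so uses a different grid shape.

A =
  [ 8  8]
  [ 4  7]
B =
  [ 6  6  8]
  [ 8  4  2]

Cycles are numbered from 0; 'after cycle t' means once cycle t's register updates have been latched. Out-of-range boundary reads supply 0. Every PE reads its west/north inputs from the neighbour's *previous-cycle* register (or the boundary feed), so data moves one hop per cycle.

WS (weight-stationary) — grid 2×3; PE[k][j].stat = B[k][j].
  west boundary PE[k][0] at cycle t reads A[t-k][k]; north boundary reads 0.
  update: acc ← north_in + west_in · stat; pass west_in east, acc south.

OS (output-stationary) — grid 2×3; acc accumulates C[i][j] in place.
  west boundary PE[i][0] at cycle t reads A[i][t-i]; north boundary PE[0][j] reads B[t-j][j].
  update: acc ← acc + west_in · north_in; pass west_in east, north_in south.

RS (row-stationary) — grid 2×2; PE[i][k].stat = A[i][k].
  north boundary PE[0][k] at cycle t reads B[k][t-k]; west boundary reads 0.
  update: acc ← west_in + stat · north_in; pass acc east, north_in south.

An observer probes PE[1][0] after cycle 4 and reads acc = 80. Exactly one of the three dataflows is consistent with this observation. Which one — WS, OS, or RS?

Under WS (2×3), PE[1][0]:
  cycle 0: PE[1][0] → acc 0, east 0, south 0
  cycle 1: PE[1][0] → acc 112, east 8, south 112
  cycle 2: PE[1][0] → acc 80, east 7, south 80
  cycle 3: PE[1][0] → acc 0, east 0, south 0
  cycle 4: PE[1][0] → acc 0, east 0, south 0
Under OS (2×3), PE[1][0]:
  cycle 0: PE[1][0] → acc 0, east 0, south 0
  cycle 1: PE[1][0] → acc 24, east 4, south 6
  cycle 2: PE[1][0] → acc 80, east 7, south 8
  cycle 3: PE[1][0] → acc 80, east 0, south 0
  cycle 4: PE[1][0] → acc 80, east 0, south 0
Under RS (2×2), PE[1][0]:
  cycle 0: PE[1][0] → acc 0, east 0, south 0
  cycle 1: PE[1][0] → acc 24, east 24, south 6
  cycle 2: PE[1][0] → acc 24, east 24, south 6
  cycle 3: PE[1][0] → acc 32, east 32, south 8
  cycle 4: PE[1][0] → acc 0, east 0, south 0

dataflow = OS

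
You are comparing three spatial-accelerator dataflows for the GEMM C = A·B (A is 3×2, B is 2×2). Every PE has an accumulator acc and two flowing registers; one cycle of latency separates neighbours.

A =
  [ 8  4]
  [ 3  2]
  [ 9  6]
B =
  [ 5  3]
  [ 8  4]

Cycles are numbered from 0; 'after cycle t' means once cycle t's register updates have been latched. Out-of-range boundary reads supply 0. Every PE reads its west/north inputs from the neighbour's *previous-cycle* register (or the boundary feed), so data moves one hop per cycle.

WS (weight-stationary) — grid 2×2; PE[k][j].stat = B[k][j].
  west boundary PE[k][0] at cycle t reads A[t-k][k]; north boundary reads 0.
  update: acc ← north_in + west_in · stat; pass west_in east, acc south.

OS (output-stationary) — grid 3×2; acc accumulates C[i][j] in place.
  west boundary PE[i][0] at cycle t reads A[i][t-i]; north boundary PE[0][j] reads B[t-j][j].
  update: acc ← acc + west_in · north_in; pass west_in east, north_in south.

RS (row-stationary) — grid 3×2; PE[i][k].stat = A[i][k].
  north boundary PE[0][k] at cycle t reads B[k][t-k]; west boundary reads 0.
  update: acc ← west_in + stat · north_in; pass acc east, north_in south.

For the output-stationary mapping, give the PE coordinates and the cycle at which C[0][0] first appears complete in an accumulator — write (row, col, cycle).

(row, col, cycle) = (0, 0, 1)

Under OS, C[0][0] lands at PE[0][0]:
  @0  [0,0]  acc 40  |  →8  ↓5
  @1  [0,0]  acc 72  |  →4  ↓8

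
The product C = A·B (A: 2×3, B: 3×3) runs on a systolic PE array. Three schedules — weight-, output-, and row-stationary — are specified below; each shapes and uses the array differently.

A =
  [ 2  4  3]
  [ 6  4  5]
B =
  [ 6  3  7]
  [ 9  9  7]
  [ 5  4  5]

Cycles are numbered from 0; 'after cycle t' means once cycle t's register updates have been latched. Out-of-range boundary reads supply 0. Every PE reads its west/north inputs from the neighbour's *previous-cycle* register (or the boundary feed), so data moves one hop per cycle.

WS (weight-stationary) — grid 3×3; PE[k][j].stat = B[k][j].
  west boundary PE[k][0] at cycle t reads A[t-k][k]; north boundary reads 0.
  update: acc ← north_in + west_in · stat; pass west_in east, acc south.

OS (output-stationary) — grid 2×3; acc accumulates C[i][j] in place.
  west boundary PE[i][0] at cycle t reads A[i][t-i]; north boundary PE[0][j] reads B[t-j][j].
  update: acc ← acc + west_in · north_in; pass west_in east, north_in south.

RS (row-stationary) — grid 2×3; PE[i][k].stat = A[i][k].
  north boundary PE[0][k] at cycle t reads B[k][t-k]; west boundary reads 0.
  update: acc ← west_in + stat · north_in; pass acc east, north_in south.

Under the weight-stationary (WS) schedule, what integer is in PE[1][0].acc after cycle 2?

PE[1][0].acc = 72

WS 3×3: PE[1][0] cycle-by-cycle (with neighbour feeds):
  cycle 0: PE[0][0] → acc 12, east 2, south 12
  cycle 0: PE[1][0] → acc 0, east 0, south 0
  cycle 1: PE[0][0] → acc 36, east 6, south 36
  cycle 1: PE[1][0] → acc 48, east 4, south 48
  cycle 2: PE[0][0] → acc 0, east 0, south 0
  cycle 2: PE[1][0] → acc 72, east 4, south 72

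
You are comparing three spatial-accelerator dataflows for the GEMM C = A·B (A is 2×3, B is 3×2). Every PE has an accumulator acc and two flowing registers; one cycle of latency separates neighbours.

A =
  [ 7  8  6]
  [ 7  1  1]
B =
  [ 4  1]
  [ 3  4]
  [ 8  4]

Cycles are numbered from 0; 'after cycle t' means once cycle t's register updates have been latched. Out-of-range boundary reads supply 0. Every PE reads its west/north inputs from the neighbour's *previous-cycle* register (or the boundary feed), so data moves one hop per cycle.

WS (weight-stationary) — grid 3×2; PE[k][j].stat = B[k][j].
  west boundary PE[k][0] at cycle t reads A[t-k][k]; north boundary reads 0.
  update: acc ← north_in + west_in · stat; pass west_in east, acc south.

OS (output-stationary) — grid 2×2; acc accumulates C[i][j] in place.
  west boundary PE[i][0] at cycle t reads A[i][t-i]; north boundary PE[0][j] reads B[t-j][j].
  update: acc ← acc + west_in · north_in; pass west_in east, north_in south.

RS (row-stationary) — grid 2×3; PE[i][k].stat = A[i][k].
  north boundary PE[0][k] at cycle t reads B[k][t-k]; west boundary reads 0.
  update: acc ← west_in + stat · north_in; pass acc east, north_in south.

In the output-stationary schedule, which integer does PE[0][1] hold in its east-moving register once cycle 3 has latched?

Tracing OS — 2×2 array, target PE[0][1]:
  after 0 — PE[0][0] acc=28, pass-E 7, pass-S 4
  after 0 — PE[0][1] acc=0, pass-E 0, pass-S 0
  after 1 — PE[0][0] acc=52, pass-E 8, pass-S 3
  after 1 — PE[0][1] acc=7, pass-E 7, pass-S 1
  after 2 — PE[0][0] acc=100, pass-E 6, pass-S 8
  after 2 — PE[0][1] acc=39, pass-E 8, pass-S 4
  after 3 — PE[0][0] acc=100, pass-E 0, pass-S 0
  after 3 — PE[0][1] acc=63, pass-E 6, pass-S 4

register = 6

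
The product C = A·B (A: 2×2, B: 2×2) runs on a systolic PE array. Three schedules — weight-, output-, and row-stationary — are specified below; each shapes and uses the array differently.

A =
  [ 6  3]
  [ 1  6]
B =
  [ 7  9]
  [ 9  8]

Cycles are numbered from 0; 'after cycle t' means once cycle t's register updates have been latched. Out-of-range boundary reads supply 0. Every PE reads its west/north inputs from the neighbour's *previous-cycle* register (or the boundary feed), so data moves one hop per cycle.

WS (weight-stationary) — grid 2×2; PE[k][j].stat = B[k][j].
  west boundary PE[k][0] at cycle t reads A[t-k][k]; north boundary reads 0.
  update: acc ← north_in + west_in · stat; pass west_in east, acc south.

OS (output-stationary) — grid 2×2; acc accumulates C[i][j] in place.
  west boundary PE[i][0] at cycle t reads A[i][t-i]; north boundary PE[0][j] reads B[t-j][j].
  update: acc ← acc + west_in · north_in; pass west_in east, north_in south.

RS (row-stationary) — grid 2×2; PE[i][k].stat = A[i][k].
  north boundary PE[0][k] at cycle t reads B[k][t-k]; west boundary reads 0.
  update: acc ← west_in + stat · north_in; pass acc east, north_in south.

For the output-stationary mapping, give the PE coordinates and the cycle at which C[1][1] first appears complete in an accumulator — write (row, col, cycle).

(row, col, cycle) = (1, 1, 3)

OS: C[1][1] accumulates in PE[1][1]:
  c0 r1c1: 0 / 0 / 0
  c1 r1c1: 0 / 0 / 0
  c2 r1c1: 9 / 1 / 9
  c3 r1c1: 57 / 6 / 8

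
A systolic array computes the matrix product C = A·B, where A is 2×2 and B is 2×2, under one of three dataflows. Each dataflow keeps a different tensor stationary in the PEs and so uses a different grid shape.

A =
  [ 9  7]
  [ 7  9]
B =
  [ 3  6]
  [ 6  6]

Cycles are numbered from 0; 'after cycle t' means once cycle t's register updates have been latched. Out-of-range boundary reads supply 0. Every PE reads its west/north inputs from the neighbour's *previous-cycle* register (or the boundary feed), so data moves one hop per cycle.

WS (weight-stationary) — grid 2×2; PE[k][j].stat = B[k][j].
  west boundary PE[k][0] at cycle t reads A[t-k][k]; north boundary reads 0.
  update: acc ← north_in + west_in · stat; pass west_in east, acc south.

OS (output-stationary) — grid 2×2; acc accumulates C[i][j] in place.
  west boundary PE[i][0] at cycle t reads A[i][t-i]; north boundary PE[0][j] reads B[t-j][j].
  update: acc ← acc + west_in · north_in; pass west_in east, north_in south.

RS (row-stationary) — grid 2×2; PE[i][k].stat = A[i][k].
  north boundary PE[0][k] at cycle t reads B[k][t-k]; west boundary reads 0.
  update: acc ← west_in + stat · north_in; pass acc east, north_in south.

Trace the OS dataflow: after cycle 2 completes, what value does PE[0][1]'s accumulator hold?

PE[0][1].acc = 96

OS 2×2: PE[0][1] cycle-by-cycle (with neighbour feeds):
  0: (0,0).acc=27  regs=<9,3>
  0: (0,1).acc=0  regs=<0,0>
  1: (0,0).acc=69  regs=<7,6>
  1: (0,1).acc=54  regs=<9,6>
  2: (0,0).acc=69  regs=<0,0>
  2: (0,1).acc=96  regs=<7,6>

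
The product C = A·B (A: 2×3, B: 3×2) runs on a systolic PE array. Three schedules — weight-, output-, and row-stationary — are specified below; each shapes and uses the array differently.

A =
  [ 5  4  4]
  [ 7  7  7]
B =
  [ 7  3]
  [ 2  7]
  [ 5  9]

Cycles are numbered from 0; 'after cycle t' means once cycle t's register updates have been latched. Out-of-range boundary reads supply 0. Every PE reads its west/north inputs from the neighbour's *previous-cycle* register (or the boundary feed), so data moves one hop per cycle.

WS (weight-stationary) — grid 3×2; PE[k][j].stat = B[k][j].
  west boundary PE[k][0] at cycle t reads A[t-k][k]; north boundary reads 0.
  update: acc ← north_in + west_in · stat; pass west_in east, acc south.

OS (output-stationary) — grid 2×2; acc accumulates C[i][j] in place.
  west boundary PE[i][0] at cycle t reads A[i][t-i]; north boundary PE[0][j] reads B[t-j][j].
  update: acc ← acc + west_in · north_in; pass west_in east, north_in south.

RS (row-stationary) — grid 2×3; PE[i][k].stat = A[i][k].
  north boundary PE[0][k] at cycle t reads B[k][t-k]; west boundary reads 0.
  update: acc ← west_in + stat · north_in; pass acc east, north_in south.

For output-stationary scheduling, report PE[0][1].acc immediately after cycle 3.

PE[0][1].acc = 79

OS (2×2). Following PE[0][1] plus its west/north inputs:
  after 0 — PE[0][0] acc=35, pass-E 5, pass-S 7
  after 0 — PE[0][1] acc=0, pass-E 0, pass-S 0
  after 1 — PE[0][0] acc=43, pass-E 4, pass-S 2
  after 1 — PE[0][1] acc=15, pass-E 5, pass-S 3
  after 2 — PE[0][0] acc=63, pass-E 4, pass-S 5
  after 2 — PE[0][1] acc=43, pass-E 4, pass-S 7
  after 3 — PE[0][0] acc=63, pass-E 0, pass-S 0
  after 3 — PE[0][1] acc=79, pass-E 4, pass-S 9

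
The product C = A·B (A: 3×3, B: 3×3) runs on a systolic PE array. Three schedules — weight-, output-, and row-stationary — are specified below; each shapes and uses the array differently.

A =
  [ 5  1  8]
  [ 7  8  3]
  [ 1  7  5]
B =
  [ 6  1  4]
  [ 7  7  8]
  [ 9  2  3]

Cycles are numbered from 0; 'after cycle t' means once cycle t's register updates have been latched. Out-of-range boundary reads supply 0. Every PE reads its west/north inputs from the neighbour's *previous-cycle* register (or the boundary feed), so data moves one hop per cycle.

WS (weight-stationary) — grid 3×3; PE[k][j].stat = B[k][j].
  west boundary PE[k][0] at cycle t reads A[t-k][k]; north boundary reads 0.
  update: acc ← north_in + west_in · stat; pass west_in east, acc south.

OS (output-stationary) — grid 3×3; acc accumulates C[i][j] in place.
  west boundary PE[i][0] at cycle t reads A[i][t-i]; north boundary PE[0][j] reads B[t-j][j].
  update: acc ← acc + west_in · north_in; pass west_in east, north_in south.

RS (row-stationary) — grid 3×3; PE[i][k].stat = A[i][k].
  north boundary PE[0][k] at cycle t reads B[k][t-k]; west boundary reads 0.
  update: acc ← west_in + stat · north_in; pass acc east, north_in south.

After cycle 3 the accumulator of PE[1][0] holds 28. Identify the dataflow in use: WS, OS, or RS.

dataflow = RS

WS [3×3] PE[1][0] across cycles:
  step 0 · PE1,0: acc=0; fwd→0 fwd↓0
  step 1 · PE1,0: acc=37; fwd→1 fwd↓37
  step 2 · PE1,0: acc=98; fwd→8 fwd↓98
  step 3 · PE1,0: acc=55; fwd→7 fwd↓55
OS [3×3] PE[1][0] across cycles:
  step 0 · PE1,0: acc=0; fwd→0 fwd↓0
  step 1 · PE1,0: acc=42; fwd→7 fwd↓6
  step 2 · PE1,0: acc=98; fwd→8 fwd↓7
  step 3 · PE1,0: acc=125; fwd→3 fwd↓9
RS [3×3] PE[1][0] across cycles:
  step 0 · PE1,0: acc=0; fwd→0 fwd↓0
  step 1 · PE1,0: acc=42; fwd→42 fwd↓6
  step 2 · PE1,0: acc=7; fwd→7 fwd↓1
  step 3 · PE1,0: acc=28; fwd→28 fwd↓4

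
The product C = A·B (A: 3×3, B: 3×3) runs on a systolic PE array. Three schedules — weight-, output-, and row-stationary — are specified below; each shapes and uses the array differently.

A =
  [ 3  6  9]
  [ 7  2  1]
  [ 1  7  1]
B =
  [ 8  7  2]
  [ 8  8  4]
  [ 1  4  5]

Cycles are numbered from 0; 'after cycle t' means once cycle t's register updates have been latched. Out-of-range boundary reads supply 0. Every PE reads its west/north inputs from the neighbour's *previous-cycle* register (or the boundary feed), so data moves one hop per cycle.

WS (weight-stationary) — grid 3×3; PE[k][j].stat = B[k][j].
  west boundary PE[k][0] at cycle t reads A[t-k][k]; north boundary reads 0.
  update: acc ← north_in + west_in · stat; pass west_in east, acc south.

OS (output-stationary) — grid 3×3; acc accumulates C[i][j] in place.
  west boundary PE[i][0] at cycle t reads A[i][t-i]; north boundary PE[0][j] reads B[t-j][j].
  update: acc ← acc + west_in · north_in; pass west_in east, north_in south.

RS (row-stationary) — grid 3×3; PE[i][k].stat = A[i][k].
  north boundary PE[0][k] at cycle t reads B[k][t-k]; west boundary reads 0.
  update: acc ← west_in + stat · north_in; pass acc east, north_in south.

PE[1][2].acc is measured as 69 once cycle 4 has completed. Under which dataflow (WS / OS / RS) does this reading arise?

WS (3×3 grid), PE[1][2]:
  0: (1,2).acc=0  regs=<0,0>
  1: (1,2).acc=0  regs=<0,0>
  2: (1,2).acc=0  regs=<0,0>
  3: (1,2).acc=30  regs=<6,30>
  4: (1,2).acc=22  regs=<2,22>
OS (3×3 grid), PE[1][2]:
  0: (1,2).acc=0  regs=<0,0>
  1: (1,2).acc=0  regs=<0,0>
  2: (1,2).acc=0  regs=<0,0>
  3: (1,2).acc=14  regs=<7,2>
  4: (1,2).acc=22  regs=<2,4>
RS (3×3 grid), PE[1][2]:
  0: (1,2).acc=0  regs=<0,0>
  1: (1,2).acc=0  regs=<0,0>
  2: (1,2).acc=0  regs=<0,0>
  3: (1,2).acc=73  regs=<73,1>
  4: (1,2).acc=69  regs=<69,4>

dataflow = RS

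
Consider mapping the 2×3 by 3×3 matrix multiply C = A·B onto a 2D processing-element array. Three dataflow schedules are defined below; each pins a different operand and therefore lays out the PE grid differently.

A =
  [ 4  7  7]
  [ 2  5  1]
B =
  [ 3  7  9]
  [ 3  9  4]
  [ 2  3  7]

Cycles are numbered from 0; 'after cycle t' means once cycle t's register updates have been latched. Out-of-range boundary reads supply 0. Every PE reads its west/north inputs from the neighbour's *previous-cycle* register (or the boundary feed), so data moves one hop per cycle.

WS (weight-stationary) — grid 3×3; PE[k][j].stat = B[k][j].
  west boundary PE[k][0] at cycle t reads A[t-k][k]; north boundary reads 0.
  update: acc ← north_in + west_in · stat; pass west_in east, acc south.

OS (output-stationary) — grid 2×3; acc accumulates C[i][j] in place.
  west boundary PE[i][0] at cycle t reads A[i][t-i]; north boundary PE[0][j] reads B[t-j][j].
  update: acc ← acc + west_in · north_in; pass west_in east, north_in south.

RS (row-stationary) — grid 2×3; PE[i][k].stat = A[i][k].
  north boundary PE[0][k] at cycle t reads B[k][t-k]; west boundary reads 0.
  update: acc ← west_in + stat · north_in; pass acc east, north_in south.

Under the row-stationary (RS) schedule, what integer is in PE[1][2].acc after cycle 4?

Tracing RS — 2×3 array, target PE[1][2]:
  t=0 PE[0][2]: acc=0 h=0 v=0
  t=0 PE[1][1]: acc=0 h=0 v=0
  t=0 PE[1][2]: acc=0 h=0 v=0
  t=1 PE[0][2]: acc=0 h=0 v=0
  t=1 PE[1][1]: acc=0 h=0 v=0
  t=1 PE[1][2]: acc=0 h=0 v=0
  t=2 PE[0][2]: acc=47 h=47 v=2
  t=2 PE[1][1]: acc=21 h=21 v=3
  t=2 PE[1][2]: acc=0 h=0 v=0
  t=3 PE[0][2]: acc=112 h=112 v=3
  t=3 PE[1][1]: acc=59 h=59 v=9
  t=3 PE[1][2]: acc=23 h=23 v=2
  t=4 PE[0][2]: acc=113 h=113 v=7
  t=4 PE[1][1]: acc=38 h=38 v=4
  t=4 PE[1][2]: acc=62 h=62 v=3

PE[1][2].acc = 62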